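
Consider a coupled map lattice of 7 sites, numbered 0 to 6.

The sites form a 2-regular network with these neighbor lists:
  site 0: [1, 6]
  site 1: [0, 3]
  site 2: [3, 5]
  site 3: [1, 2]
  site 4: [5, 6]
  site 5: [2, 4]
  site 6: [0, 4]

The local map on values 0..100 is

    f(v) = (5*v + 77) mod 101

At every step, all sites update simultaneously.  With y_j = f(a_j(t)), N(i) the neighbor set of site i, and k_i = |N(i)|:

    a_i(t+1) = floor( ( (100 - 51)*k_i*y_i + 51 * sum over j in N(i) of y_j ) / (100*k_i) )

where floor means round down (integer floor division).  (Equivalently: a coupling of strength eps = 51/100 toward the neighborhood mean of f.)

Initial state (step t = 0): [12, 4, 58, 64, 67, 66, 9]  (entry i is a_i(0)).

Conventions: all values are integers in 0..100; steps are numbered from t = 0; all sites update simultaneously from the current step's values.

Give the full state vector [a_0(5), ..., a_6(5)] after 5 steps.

Answer: [46, 47, 36, 48, 48, 30, 57]

Derivation:
t=0: [12, 4, 58, 64, 67, 66, 9]
t=1: [47, 80, 56, 87, 10, 19, 21]
t=2: [43, 39, 46, 35, 51, 55, 48]
t=3: [65, 70, 27, 43, 30, 32, 37]
t=4: [69, 59, 36, 52, 36, 26, 61]
t=5: [46, 47, 36, 48, 48, 30, 57]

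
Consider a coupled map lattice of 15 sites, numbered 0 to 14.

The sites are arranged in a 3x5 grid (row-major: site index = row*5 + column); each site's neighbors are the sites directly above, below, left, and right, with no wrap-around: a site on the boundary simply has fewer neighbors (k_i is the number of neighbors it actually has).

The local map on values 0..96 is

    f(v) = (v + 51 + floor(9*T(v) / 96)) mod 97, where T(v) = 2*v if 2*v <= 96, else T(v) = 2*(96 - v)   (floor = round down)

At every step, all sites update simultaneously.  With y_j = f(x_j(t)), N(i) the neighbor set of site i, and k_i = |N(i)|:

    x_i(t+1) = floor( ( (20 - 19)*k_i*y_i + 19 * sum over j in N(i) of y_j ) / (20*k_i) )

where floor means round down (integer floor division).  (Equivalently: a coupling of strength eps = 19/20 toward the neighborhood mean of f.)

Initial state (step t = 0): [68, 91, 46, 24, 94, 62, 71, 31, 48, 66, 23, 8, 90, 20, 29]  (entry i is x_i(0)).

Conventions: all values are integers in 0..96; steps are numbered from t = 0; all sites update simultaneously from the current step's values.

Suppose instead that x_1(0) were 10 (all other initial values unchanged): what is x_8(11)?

Simulating step by step:
t=0: [68, 10, 46, 24, 94, 62, 71, 31, 48, 66, 23, 8, 90, 20, 29]
t=1: [41, 23, 72, 25, 51, 43, 56, 26, 63, 46, 42, 51, 72, 48, 51]
t=2: [39, 19, 77, 24, 42, 7, 42, 27, 43, 15, 8, 16, 34, 21, 9]
t=3: [62, 15, 76, 17, 69, 22, 67, 35, 72, 25, 64, 52, 76, 53, 70]
t=4: [69, 29, 74, 32, 73, 26, 60, 33, 62, 31, 44, 26, 39, 29, 46]
t=5: [80, 29, 85, 31, 85, 21, 81, 22, 84, 23, 77, 12, 81, 13, 82]
t=6: [77, 40, 80, 42, 80, 37, 73, 40, 75, 41, 68, 37, 67, 39, 70]
t=7: [46, 32, 3, 33, 4, 33, 46, 29, 3, 30, 90, 31, 31, 27, 2]
t=8: [85, 26, 86, 56, 86, 23, 83, 52, 84, 55, 86, 48, 85, 65, 82]
t=9: [77, 42, 37, 39, 17, 42, 45, 38, 18, 38, 44, 38, 17, 38, 20]
t=10: [4, 42, 36, 75, 49, 15, 47, 62, 72, 73, 47, 31, 94, 73, 94]
t=11: [36, 49, 22, 44, 30, 26, 43, 43, 29, 29, 74, 25, 46, 41, 31]

Answer: x_8(11) = 29
Key observation: This trace re-runs the system from the modified initial state.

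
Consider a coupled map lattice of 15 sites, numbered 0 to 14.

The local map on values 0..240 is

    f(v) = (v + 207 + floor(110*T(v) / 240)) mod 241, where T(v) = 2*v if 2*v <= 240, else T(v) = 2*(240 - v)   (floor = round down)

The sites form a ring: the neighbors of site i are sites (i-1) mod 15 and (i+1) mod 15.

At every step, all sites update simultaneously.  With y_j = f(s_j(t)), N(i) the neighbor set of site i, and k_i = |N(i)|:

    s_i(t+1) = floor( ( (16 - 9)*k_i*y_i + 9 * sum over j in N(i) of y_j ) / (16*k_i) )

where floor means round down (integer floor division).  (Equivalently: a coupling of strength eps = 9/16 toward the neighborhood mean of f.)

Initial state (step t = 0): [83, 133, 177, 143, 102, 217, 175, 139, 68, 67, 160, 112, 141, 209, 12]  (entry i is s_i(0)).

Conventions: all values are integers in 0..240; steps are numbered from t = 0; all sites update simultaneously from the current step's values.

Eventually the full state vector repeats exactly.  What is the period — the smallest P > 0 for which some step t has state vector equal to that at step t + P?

Answer: 1
Key observation: The state at step 3, [202, 202, 202, 202, 202, 202, 202, 202, 202, 202, 202, 202, 202, 202, 202], reappears at step 4 — and no state repeats earlier — so the cycle the system enters has period 1.

Derivation:
t=0: [83, 133, 177, 143, 102, 217, 175, 139, 68, 67, 160, 112, 141, 209, 12]
t=1: [174, 177, 198, 187, 183, 190, 200, 169, 123, 124, 164, 190, 193, 208, 192]
t=2: [200, 200, 201, 201, 201, 201, 201, 199, 197, 196, 198, 200, 202, 202, 201]
t=3: [202, 202, 202, 202, 202, 202, 202, 202, 202, 202, 202, 202, 202, 202, 202]
t=4: [202, 202, 202, 202, 202, 202, 202, 202, 202, 202, 202, 202, 202, 202, 202]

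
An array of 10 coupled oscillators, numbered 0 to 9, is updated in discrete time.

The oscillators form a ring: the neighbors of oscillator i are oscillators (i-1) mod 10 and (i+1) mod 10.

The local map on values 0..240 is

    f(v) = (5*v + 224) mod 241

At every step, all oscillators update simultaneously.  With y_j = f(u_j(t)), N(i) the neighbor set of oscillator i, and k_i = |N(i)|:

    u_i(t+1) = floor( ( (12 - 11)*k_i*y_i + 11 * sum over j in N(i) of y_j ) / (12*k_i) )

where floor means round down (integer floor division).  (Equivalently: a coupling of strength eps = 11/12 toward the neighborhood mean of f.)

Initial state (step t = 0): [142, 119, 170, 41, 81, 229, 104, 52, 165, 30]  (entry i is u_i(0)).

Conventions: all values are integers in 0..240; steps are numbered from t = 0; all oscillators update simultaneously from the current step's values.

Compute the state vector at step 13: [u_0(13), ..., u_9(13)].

Simulating step by step:
t=0: [142, 119, 170, 41, 81, 229, 104, 52, 165, 30]
t=1: [122, 155, 139, 133, 173, 90, 77, 48, 68, 146]
t=2: [131, 143, 108, 160, 174, 131, 200, 114, 214, 107]
t=3: [128, 108, 129, 83, 109, 81, 105, 55, 56, 115]
t=4: [65, 134, 102, 101, 143, 45, 77, 23, 44, 81]
t=5: [151, 50, 82, 104, 116, 174, 150, 159, 129, 136]
t=6: [191, 95, 129, 108, 75, 52, 85, 76, 120, 88]
t=7: [200, 183, 130, 123, 29, 130, 70, 133, 147, 160]
t=8: [109, 92, 145, 137, 133, 113, 152, 164, 123, 121]
t=9: [145, 141, 196, 195, 129, 90, 68, 69, 94, 83]
t=10: [185, 230, 222, 196, 207, 120, 134, 142, 129, 213]
t=11: [131, 158, 198, 103, 160, 111, 157, 162, 147, 158]
t=12: [58, 79, 31, 32, 38, 52, 61, 134, 74, 183]
t=13: [145, 89, 139, 154, 80, 101, 83, 87, 167, 80]

Answer: [145, 89, 139, 154, 80, 101, 83, 87, 167, 80]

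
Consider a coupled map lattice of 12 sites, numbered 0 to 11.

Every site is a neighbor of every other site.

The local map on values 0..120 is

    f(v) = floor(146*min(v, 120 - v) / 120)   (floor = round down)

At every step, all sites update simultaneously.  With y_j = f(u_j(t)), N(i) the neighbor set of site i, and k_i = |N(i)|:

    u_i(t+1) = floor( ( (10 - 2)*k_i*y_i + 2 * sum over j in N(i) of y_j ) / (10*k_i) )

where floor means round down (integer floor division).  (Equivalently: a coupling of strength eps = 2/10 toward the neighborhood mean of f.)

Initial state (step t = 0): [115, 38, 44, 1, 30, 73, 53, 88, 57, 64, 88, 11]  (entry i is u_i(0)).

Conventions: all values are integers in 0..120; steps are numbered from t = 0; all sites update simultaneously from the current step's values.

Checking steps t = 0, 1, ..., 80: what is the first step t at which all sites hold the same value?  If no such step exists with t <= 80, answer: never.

Answer: never
Key observation: The state at step 7 reappears at step 9 — the system is in a cycle of period 2 from step 7 on.  No step 0..9 is synchronized, and the cycle repeats forever, so no step up to 80 (or ever) has all sites equal.

Derivation:
t=0: [115, 38, 44, 1, 30, 73, 53, 88, 57, 64, 88, 11]  (not all equal)
t=1: [13, 44, 50, 9, 37, 53, 58, 38, 62, 62, 38, 19]  (not all equal)
t=2: [22, 51, 57, 18, 45, 60, 65, 46, 65, 65, 46, 28]  (not all equal)
t=3: [32, 60, 65, 28, 53, 68, 63, 54, 63, 63, 54, 38]  (not all equal)
t=4: [42, 70, 64, 39, 63, 62, 67, 63, 67, 67, 63, 49]  (not all equal)
t=5: [53, 60, 66, 50, 67, 68, 63, 67, 63, 63, 67, 59]  (not all equal)
t=6: [64, 71, 65, 61, 64, 63, 68, 64, 68, 68, 64, 69]  (not all equal)
t=7: [67, 60, 65, 69, 67, 68, 63, 67, 63, 63, 67, 62]  (not all equal)
t=8: [64, 71, 66, 62, 64, 63, 68, 64, 68, 68, 64, 69]  (not all equal)
t=9: [67, 60, 65, 69, 67, 68, 63, 67, 63, 63, 67, 62]  (not all equal)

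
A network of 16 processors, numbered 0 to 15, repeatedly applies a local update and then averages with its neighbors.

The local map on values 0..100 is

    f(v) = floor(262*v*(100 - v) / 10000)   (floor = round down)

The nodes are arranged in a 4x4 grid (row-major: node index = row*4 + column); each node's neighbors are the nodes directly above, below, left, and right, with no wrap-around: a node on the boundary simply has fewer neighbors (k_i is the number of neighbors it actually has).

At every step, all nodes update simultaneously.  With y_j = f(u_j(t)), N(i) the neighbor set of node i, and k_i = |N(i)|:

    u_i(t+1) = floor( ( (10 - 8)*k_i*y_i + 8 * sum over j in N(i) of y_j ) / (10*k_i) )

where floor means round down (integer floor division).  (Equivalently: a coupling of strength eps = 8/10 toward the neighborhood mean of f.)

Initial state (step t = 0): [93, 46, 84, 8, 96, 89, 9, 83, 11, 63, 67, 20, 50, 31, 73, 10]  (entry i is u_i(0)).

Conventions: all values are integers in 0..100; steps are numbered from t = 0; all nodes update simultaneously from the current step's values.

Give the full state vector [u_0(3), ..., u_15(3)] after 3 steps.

Answer: [63, 64, 63, 64, 64, 63, 63, 63, 62, 62, 61, 62, 61, 60, 60, 61]

Derivation:
t=0: [93, 46, 84, 8, 96, 89, 9, 83, 11, 63, 67, 20, 50, 31, 73, 10]
t=1: [33, 33, 35, 32, 19, 36, 34, 28, 41, 44, 46, 39, 45, 58, 46, 41]
t=2: [50, 58, 57, 55, 56, 55, 58, 57, 57, 63, 62, 60, 63, 64, 63, 63]
t=3: [63, 64, 63, 64, 64, 63, 63, 63, 62, 62, 61, 62, 61, 60, 60, 61]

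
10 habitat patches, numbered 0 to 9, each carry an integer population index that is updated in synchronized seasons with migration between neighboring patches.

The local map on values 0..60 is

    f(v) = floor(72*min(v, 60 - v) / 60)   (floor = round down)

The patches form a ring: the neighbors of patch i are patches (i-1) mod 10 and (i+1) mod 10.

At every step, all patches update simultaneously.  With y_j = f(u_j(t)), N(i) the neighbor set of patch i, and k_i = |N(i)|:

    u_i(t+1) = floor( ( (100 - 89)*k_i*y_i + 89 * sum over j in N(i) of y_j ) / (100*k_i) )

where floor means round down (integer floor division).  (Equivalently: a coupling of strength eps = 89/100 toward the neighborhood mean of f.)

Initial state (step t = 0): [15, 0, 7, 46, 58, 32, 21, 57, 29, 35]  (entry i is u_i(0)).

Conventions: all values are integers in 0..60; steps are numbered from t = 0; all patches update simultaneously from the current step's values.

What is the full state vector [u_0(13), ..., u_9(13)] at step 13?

Simulating step by step:
t=0: [15, 0, 7, 46, 58, 32, 21, 57, 29, 35]
t=1: [15, 11, 8, 6, 22, 15, 18, 26, 18, 26]
t=2: [21, 13, 9, 16, 13, 22, 24, 22, 29, 20]
t=3: [20, 17, 16, 13, 21, 21, 26, 30, 25, 28]
t=4: [26, 21, 17, 21, 20, 27, 30, 31, 34, 27]
t=5: [28, 25, 24, 22, 28, 30, 33, 33, 32, 31]
t=6: [32, 30, 28, 30, 31, 32, 33, 32, 33, 33]
t=7: [33, 33, 35, 33, 34, 33, 32, 32, 32, 32]
t=8: [32, 31, 31, 30, 31, 32, 32, 33, 33, 32]
t=9: [33, 33, 34, 34, 34, 33, 32, 32, 32, 32]
t=10: [32, 31, 31, 31, 31, 32, 32, 33, 33, 32]
t=11: [33, 33, 34, 34, 33, 33, 32, 32, 32, 32]
t=12: [32, 31, 31, 31, 31, 32, 32, 33, 33, 32]
t=13: [33, 33, 34, 34, 33, 33, 32, 32, 32, 32]

Answer: [33, 33, 34, 34, 33, 33, 32, 32, 32, 32]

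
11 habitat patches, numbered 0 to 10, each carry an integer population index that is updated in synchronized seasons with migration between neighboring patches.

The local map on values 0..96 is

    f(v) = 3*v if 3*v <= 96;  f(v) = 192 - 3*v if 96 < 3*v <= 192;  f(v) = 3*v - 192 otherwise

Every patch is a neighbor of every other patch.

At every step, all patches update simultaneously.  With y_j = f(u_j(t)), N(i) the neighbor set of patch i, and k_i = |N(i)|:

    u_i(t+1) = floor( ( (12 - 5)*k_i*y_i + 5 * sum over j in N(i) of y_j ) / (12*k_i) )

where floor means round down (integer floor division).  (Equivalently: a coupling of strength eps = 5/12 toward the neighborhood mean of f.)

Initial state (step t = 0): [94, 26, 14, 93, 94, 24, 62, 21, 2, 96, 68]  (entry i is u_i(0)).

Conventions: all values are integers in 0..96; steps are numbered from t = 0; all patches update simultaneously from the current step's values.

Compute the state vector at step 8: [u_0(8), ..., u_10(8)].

Simulating step by step:
t=0: [94, 26, 14, 93, 94, 24, 62, 21, 2, 96, 68]
t=1: [75, 69, 49, 73, 75, 65, 30, 60, 30, 78, 33]
t=2: [38, 28, 44, 34, 38, 21, 68, 26, 68, 42, 70]
t=3: [68, 72, 59, 75, 68, 60, 33, 68, 33, 62, 36]
t=4: [23, 29, 24, 34, 23, 23, 66, 23, 66, 19, 62]
t=5: [62, 72, 64, 73, 62, 62, 28, 62, 28, 55, 28]
t=6: [18, 27, 14, 29, 18, 18, 60, 18, 60, 29, 60]
t=7: [52, 66, 45, 70, 52, 52, 29, 52, 29, 70, 29]
t=8: [40, 24, 51, 30, 40, 40, 68, 40, 68, 30, 68]

Answer: [40, 24, 51, 30, 40, 40, 68, 40, 68, 30, 68]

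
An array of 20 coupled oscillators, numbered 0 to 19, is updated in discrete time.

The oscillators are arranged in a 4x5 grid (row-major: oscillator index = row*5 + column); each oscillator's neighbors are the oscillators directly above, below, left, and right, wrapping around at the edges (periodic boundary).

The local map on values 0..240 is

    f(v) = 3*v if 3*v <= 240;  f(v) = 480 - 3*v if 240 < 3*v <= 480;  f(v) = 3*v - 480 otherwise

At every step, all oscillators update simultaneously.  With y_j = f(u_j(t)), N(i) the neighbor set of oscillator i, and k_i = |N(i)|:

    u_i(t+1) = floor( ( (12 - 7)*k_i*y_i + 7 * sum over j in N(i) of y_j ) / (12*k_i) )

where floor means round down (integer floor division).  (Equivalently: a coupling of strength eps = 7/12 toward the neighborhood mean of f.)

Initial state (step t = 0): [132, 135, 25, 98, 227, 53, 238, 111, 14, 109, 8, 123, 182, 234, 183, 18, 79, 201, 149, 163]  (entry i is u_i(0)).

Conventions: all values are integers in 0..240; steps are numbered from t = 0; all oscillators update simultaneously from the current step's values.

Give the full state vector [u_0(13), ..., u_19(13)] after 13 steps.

Simulating step by step:
t=0: [132, 135, 25, 98, 227, 53, 238, 111, 14, 109, 8, 123, 182, 234, 183, 18, 79, 201, 149, 163]
t=1: [106, 123, 108, 128, 146, 138, 169, 122, 120, 132, 67, 128, 115, 123, 88, 74, 151, 111, 92, 55]
t=2: [131, 100, 133, 116, 91, 96, 67, 111, 109, 99, 171, 96, 124, 144, 171, 173, 95, 137, 160, 168]
t=3: [126, 157, 110, 119, 148, 153, 187, 140, 138, 161, 80, 158, 111, 62, 55, 65, 151, 84, 39, 50]
t=4: [80, 56, 123, 105, 70, 70, 47, 89, 81, 43, 156, 74, 131, 149, 153, 156, 75, 159, 148, 137]
t=5: [187, 174, 126, 155, 175, 163, 177, 172, 177, 152, 72, 160, 104, 69, 44, 84, 152, 68, 54, 69]
t=6: [81, 55, 85, 58, 66, 58, 33, 69, 62, 44, 143, 66, 135, 161, 150, 172, 79, 151, 159, 168]
t=7: [182, 185, 177, 161, 165, 148, 149, 171, 152, 140, 85, 149, 94, 44, 43, 95, 160, 90, 34, 48]
t=8: [74, 53, 68, 29, 46, 71, 39, 58, 43, 54, 151, 80, 142, 121, 135, 144, 74, 138, 113, 124]
t=9: [173, 177, 155, 125, 141, 165, 163, 146, 132, 148, 95, 161, 109, 106, 91, 104, 167, 118, 113, 103]
t=10: [58, 33, 53, 87, 74, 46, 19, 55, 85, 67, 138, 56, 112, 152, 168, 132, 59, 100, 141, 154]
t=11: [151, 123, 162, 187, 181, 130, 106, 154, 182, 172, 87, 134, 138, 75, 55, 98, 151, 153, 88, 63]
t=12: [76, 78, 36, 84, 74, 102, 110, 51, 80, 71, 166, 101, 77, 168, 166, 144, 69, 54, 165, 170]
t=13: [193, 198, 158, 180, 194, 161, 170, 170, 190, 184, 68, 162, 171, 83, 49, 90, 176, 149, 71, 56]

Answer: [193, 198, 158, 180, 194, 161, 170, 170, 190, 184, 68, 162, 171, 83, 49, 90, 176, 149, 71, 56]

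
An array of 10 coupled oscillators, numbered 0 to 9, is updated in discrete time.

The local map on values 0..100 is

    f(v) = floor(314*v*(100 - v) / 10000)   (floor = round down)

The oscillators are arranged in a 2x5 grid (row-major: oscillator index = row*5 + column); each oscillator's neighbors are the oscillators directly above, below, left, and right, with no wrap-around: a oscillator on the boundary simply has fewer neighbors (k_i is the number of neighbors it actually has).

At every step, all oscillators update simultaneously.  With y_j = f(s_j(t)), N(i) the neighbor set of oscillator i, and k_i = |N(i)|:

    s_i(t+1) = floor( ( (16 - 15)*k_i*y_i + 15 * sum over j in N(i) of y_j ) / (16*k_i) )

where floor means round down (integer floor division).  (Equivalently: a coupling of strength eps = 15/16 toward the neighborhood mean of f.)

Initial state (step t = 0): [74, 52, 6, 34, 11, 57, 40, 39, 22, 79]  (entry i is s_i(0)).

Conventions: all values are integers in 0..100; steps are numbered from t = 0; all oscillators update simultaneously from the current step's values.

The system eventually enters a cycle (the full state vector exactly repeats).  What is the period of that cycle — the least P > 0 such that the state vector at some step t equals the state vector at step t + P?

Simulating step by step:
t=0: [74, 52, 6, 34, 11, 57, 40, 39, 22, 79]
t=1: [75, 52, 70, 35, 59, 68, 75, 49, 64, 42]
t=2: [72, 61, 75, 70, 73, 58, 73, 65, 74, 73]
t=3: [74, 61, 69, 60, 62, 62, 72, 60, 65, 60]
t=4: [72, 64, 74, 70, 74, 62, 73, 67, 74, 72]
t=5: [71, 62, 68, 60, 63, 62, 70, 60, 65, 60]
t=6: [72, 66, 73, 70, 74, 65, 73, 68, 74, 72]
t=7: [70, 62, 67, 60, 63, 62, 69, 61, 65, 60]
t=8: [72, 67, 73, 71, 74, 66, 72, 69, 74, 72]
t=9: [69, 62, 66, 60, 63, 63, 68, 61, 64, 60]
t=10: [72, 68, 73, 71, 74, 67, 73, 70, 74, 72]
t=11: [68, 62, 65, 60, 63, 62, 66, 60, 63, 60]
t=12: [72, 69, 74, 72, 74, 69, 73, 71, 74, 73]
t=13: [66, 61, 64, 60, 61, 62, 65, 60, 62, 60]
t=14: [73, 71, 74, 73, 74, 70, 73, 72, 74, 73]
t=15: [64, 60, 62, 60, 60, 61, 63, 60, 61, 60]
t=16: [74, 72, 74, 74, 75, 72, 74, 73, 74, 74]
t=17: [62, 60, 61, 59, 59, 60, 62, 60, 60, 59]
t=18: [74, 73, 74, 74, 75, 73, 74, 74, 75, 75]
t=19: [60, 60, 60, 58, 58, 60, 60, 59, 59, 58]
t=20: [75, 75, 75, 75, 76, 75, 75, 75, 75, 75]
t=21: [58, 58, 58, 57, 57, 58, 58, 58, 58, 57]
t=22: [76, 76, 76, 76, 76, 76, 76, 76, 76, 76]
t=23: [57, 57, 57, 57, 57, 57, 57, 57, 57, 57]
t=24: [76, 76, 76, 76, 76, 76, 76, 76, 76, 76]

Answer: 2
Key observation: The state at step 22, [76, 76, 76, 76, 76, 76, 76, 76, 76, 76], reappears at step 24 — and no state repeats earlier — so the cycle the system enters has period 2.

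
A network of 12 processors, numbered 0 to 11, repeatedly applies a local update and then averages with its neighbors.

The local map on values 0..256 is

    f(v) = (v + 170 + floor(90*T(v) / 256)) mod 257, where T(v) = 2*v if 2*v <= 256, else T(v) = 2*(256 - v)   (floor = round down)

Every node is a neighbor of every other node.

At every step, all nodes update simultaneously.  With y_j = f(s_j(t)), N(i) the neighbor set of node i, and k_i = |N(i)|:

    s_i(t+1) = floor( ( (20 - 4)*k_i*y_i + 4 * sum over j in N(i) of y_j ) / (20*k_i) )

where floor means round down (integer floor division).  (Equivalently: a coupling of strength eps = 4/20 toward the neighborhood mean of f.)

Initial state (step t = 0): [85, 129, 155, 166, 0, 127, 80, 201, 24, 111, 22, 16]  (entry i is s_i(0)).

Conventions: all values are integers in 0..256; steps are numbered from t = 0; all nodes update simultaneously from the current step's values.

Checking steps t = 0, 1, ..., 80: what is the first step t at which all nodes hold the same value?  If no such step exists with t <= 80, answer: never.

Answer: 11
Key observation: Synchronization is absorbing here: once all nodes are equal they stay equal, and step 11 is the first all-equal step.

Derivation:
t=0: [85, 129, 155, 166, 0, 127, 80, 201, 24, 111, 22, 16]  (not all equal)
t=1: [75, 133, 139, 141, 163, 131, 68, 149, 194, 110, 192, 184]  (not all equal)
t=2: [57, 129, 130, 130, 136, 128, 47, 133, 143, 104, 143, 140]  (not all equal)
t=3: [35, 130, 130, 130, 132, 130, 223, 131, 133, 98, 133, 132]  (not all equal)
t=4: [209, 132, 132, 132, 133, 132, 154, 132, 133, 91, 133, 133]  (not all equal)
t=5: [149, 131, 131, 131, 131, 131, 136, 131, 131, 80, 131, 131]  (not all equal)
t=6: [134, 129, 129, 129, 129, 129, 131, 129, 129, 65, 129, 129]  (not all equal)
t=7: [129, 129, 129, 129, 129, 129, 129, 129, 129, 44, 129, 129]  (not all equal)
t=8: [133, 133, 133, 133, 133, 133, 133, 133, 133, 221, 133, 133]  (not all equal)
t=9: [132, 132, 132, 132, 132, 132, 132, 132, 132, 152, 132, 132]  (not all equal)
t=10: [132, 132, 132, 132, 132, 132, 132, 132, 132, 136, 132, 132]  (not all equal)
t=11: [132, 132, 132, 132, 132, 132, 132, 132, 132, 132, 132, 132]  (all equal)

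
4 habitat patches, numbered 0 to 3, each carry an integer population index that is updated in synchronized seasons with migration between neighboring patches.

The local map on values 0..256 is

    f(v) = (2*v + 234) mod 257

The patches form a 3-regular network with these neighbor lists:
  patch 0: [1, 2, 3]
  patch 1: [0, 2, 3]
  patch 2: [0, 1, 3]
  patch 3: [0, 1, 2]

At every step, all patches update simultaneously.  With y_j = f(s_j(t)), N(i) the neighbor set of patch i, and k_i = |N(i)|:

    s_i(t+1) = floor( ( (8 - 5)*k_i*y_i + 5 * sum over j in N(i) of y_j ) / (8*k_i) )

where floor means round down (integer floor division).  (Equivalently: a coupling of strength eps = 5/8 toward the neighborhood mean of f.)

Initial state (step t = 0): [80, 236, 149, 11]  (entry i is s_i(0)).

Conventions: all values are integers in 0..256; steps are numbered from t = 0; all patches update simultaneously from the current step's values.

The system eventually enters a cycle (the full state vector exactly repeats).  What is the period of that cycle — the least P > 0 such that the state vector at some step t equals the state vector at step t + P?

Simulating step by step:
t=0: [80, 236, 149, 11]
t=1: [148, 157, 128, 168]
t=2: [73, 76, 109, 79]
t=3: [141, 142, 153, 143]
t=4: [8, 8, 12, 8]
t=5: [198, 198, 156, 198]
t=6: [98, 98, 84, 98]
t=7: [167, 167, 162, 167]
t=8: [51, 51, 50, 51]
t=9: [78, 78, 78, 78]
t=10: [133, 133, 133, 133]
t=11: [243, 243, 243, 243]
t=12: [206, 206, 206, 206]
t=13: [132, 132, 132, 132]
t=14: [241, 241, 241, 241]
t=15: [202, 202, 202, 202]
t=16: [124, 124, 124, 124]
t=17: [225, 225, 225, 225]
t=18: [170, 170, 170, 170]
t=19: [60, 60, 60, 60]
t=20: [97, 97, 97, 97]
t=21: [171, 171, 171, 171]
t=22: [62, 62, 62, 62]
t=23: [101, 101, 101, 101]
t=24: [179, 179, 179, 179]
t=25: [78, 78, 78, 78]

Answer: 16
Key observation: The state at step 9, [78, 78, 78, 78], reappears at step 25 — and no state repeats earlier — so the cycle the system enters has period 16.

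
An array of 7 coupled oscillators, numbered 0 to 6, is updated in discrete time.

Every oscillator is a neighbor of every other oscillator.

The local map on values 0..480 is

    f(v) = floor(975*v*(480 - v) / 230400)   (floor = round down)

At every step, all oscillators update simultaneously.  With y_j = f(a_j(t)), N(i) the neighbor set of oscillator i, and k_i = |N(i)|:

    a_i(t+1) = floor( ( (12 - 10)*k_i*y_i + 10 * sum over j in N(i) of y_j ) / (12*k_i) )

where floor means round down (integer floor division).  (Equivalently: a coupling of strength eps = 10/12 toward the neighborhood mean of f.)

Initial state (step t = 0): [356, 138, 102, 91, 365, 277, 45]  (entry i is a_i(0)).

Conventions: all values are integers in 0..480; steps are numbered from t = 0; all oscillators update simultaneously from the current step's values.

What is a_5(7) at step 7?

Answer: a_5(7) = 243

Derivation:
t=0: [356, 138, 102, 91, 365, 277, 45]
t=1: [170, 171, 170, 169, 170, 172, 167]
t=2: [222, 222, 222, 222, 222, 222, 222]
t=3: [242, 242, 242, 242, 242, 242, 242]
t=4: [243, 243, 243, 243, 243, 243, 243]
t=5: [243, 243, 243, 243, 243, 243, 243]
t=6: [243, 243, 243, 243, 243, 243, 243]
t=7: [243, 243, 243, 243, 243, 243, 243]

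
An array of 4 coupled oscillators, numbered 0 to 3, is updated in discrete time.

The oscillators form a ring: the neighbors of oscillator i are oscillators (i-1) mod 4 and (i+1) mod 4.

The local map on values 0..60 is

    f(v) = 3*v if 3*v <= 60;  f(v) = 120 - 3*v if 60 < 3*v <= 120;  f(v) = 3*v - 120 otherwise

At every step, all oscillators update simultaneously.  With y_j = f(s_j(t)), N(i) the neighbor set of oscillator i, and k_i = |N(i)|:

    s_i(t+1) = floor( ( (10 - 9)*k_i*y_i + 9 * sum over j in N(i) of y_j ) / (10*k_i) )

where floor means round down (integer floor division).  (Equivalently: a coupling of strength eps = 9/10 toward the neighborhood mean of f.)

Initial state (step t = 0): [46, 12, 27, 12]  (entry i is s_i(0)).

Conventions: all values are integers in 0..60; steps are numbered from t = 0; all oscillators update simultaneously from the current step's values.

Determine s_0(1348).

Simulating step by step:
t=0: [46, 12, 27, 12]
t=1: [34, 29, 36, 29]
t=2: [31, 16, 30, 16]
t=3: [45, 30, 46, 30]
t=4: [28, 17, 28, 17]
t=5: [49, 37, 49, 37]
t=6: [10, 25, 10, 25]
t=7: [43, 31, 43, 31]
t=8: [25, 10, 25, 10]
t=9: [31, 43, 31, 43]
t=10: [10, 25, 10, 25]

Answer: s_0(1348) = 25
Key observation: The state at step 6, [10, 25, 10, 25], reappears at step 10: the system is in a cycle of period 4 from step 6 on.  Therefore the state at step 1348 equals the state at step 6 + ((1348 - 6) mod 4) = 8, which is [25, 10, 25, 10].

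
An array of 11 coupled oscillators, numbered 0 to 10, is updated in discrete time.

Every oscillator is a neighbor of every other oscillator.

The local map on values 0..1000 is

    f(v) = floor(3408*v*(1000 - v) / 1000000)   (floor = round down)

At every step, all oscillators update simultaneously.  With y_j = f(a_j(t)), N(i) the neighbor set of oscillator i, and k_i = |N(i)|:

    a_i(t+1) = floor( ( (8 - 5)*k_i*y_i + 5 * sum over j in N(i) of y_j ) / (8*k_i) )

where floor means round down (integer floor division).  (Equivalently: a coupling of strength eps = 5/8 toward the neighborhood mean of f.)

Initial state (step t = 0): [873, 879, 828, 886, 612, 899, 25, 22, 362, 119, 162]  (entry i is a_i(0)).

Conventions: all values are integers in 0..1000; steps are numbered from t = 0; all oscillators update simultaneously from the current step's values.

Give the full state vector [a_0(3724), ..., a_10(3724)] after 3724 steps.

Simulating step by step:
t=0: [873, 879, 828, 886, 612, 899, 25, 22, 362, 119, 162]
t=1: [395, 391, 429, 385, 530, 374, 303, 300, 523, 389, 422]
t=2: [806, 805, 812, 804, 817, 801, 776, 775, 817, 805, 811]
t=3: [536, 537, 532, 538, 529, 540, 555, 556, 529, 537, 533]
t=4: [846, 846, 846, 846, 847, 846, 844, 844, 847, 846, 846]
t=5: [444, 444, 444, 444, 443, 444, 445, 445, 443, 444, 444]
t=6: [840, 840, 840, 840, 840, 840, 840, 840, 840, 840, 840]
t=7: [458, 458, 458, 458, 458, 458, 458, 458, 458, 458, 458]
t=8: [845, 845, 845, 845, 845, 845, 845, 845, 845, 845, 845]
t=9: [446, 446, 446, 446, 446, 446, 446, 446, 446, 446, 446]
t=10: [842, 842, 842, 842, 842, 842, 842, 842, 842, 842, 842]
t=11: [453, 453, 453, 453, 453, 453, 453, 453, 453, 453, 453]
t=12: [844, 844, 844, 844, 844, 844, 844, 844, 844, 844, 844]
t=13: [448, 448, 448, 448, 448, 448, 448, 448, 448, 448, 448]
t=14: [842, 842, 842, 842, 842, 842, 842, 842, 842, 842, 842]

Answer: [844, 844, 844, 844, 844, 844, 844, 844, 844, 844, 844]
Key observation: The state at step 10, [842, 842, 842, 842, 842, 842, 842, 842, 842, 842, 842], reappears at step 14: the system is in a cycle of period 4 from step 10 on.  Therefore the state at step 3724 equals the state at step 10 + ((3724 - 10) mod 4) = 12, which is [844, 844, 844, 844, 844, 844, 844, 844, 844, 844, 844].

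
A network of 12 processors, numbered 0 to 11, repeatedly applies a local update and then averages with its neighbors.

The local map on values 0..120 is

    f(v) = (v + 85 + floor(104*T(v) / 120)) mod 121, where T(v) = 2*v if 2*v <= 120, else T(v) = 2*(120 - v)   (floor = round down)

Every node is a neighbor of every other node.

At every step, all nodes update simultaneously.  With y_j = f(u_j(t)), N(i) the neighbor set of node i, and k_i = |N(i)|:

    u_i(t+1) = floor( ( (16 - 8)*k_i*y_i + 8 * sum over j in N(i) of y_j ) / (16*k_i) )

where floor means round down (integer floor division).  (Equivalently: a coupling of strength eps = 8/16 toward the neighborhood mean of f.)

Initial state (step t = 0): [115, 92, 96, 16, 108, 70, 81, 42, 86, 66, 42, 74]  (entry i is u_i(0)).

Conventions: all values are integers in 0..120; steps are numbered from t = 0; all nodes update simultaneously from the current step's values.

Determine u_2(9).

Answer: u_2(9) = 98

Derivation:
t=0: [115, 92, 96, 16, 108, 70, 81, 42, 86, 66, 42, 74]
t=1: [85, 93, 91, 48, 87, 100, 96, 81, 94, 46, 81, 98]
t=2: [105, 102, 103, 99, 105, 100, 102, 107, 102, 96, 107, 101]
t=3: [95, 96, 96, 97, 95, 97, 96, 94, 96, 98, 94, 96]
t=4: [101, 101, 101, 100, 101, 100, 101, 102, 101, 100, 102, 101]
t=5: [97, 97, 97, 97, 97, 97, 97, 97, 97, 97, 97, 97]
t=6: [100, 100, 100, 100, 100, 100, 100, 100, 100, 100, 100, 100]
t=7: [98, 98, 98, 98, 98, 98, 98, 98, 98, 98, 98, 98]
t=8: [100, 100, 100, 100, 100, 100, 100, 100, 100, 100, 100, 100]
t=9: [98, 98, 98, 98, 98, 98, 98, 98, 98, 98, 98, 98]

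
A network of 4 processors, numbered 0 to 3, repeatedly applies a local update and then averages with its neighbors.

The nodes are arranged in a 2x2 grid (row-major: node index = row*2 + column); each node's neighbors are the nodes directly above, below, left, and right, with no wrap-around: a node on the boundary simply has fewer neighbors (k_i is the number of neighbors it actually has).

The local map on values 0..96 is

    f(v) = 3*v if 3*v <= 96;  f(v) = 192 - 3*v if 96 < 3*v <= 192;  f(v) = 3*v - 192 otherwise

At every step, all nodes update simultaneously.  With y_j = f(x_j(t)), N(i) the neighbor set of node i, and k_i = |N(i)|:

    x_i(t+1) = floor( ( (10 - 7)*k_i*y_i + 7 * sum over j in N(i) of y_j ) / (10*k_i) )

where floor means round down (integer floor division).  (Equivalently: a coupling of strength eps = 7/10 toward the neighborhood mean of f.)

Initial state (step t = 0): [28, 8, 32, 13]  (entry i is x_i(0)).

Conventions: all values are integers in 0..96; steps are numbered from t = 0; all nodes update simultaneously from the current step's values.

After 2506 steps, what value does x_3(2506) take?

Answer: x_3(2506) = 32
Key observation: The state at step 34, [32, 39, 39, 32], reappears at step 46: the system is in a cycle of period 12 from step 34 on.  Therefore the state at step 2506 equals the state at step 34 + ((2506 - 34) mod 12) = 34, which is [32, 39, 39, 32].

Derivation:
t=0: [28, 8, 32, 13]
t=1: [67, 50, 71, 53]
t=2: [24, 27, 21, 31]
t=3: [72, 82, 76, 78]
t=4: [38, 39, 33, 44]
t=5: [82, 70, 76, 76]
t=6: [35, 36, 42, 29]
t=7: [78, 86, 80, 78]
t=8: [52, 49, 43, 52]
t=9: [48, 38, 44, 48]
t=10: [62, 57, 51, 62]
t=11: [22, 10, 15, 22]
t=12: [46, 55, 59, 46]
t=13: [30, 45, 42, 30]
t=14: [70, 80, 82, 70]
t=15: [41, 27, 28, 41]
t=16: [78, 72, 73, 78]
t=17: [30, 36, 37, 30]
t=18: [84, 88, 87, 84]
t=19: [67, 63, 62, 67]
t=20: [5, 7, 8, 5]
t=21: [20, 16, 17, 20]
t=22: [52, 56, 57, 52]
t=23: [26, 32, 31, 26]
t=24: [89, 83, 82, 89]
t=25: [61, 69, 68, 61]
t=26: [12, 10, 9, 12]
t=27: [30, 34, 33, 30]
t=28: [91, 90, 90, 91]
t=29: [78, 80, 80, 78]
t=30: [46, 43, 43, 46]
t=31: [60, 56, 56, 60]
t=32: [20, 15, 15, 20]
t=33: [49, 55, 55, 49]
t=34: [32, 39, 39, 32]
t=35: [81, 89, 89, 81]
t=36: [67, 58, 58, 67]
t=37: [15, 11, 11, 15]
t=38: [36, 41, 41, 36]
t=39: [73, 79, 79, 73]
t=40: [39, 32, 32, 39]
t=41: [89, 81, 81, 89]
t=42: [58, 67, 67, 58]
t=43: [11, 15, 15, 11]
t=44: [41, 36, 36, 41]
t=45: [79, 73, 73, 79]
t=46: [32, 39, 39, 32]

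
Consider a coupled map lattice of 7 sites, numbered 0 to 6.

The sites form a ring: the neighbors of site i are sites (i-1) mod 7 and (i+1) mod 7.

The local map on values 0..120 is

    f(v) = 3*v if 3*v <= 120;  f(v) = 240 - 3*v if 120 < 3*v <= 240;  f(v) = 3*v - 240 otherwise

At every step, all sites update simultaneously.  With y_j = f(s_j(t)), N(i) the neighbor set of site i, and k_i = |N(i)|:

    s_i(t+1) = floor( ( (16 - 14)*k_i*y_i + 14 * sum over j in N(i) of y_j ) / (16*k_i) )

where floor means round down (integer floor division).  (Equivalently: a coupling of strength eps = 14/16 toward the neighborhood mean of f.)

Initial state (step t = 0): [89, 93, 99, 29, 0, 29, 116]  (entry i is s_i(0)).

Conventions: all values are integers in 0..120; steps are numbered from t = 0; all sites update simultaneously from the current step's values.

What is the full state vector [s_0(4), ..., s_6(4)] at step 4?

Answer: [81, 41, 94, 48, 79, 59, 53]

Derivation:
t=0: [89, 93, 99, 29, 0, 29, 116]
t=1: [67, 41, 62, 35, 76, 58, 63]
t=2: [78, 55, 103, 42, 76, 35, 52]
t=3: [70, 42, 91, 49, 97, 55, 59]
t=4: [81, 41, 94, 48, 79, 59, 53]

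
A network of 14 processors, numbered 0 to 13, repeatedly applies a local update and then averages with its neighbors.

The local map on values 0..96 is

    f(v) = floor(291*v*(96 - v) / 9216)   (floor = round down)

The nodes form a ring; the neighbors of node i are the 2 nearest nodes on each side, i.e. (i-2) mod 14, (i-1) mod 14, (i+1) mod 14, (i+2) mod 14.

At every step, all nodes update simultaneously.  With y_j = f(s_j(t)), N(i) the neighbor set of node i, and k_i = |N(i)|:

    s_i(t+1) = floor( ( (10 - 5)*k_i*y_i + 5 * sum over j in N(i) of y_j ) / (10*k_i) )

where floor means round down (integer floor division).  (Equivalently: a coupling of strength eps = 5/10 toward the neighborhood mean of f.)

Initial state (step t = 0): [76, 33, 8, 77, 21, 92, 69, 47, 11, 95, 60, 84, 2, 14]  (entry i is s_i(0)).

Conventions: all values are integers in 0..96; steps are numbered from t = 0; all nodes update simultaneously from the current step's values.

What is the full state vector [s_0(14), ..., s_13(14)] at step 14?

Answer: [67, 67, 67, 67, 68, 67, 67, 67, 67, 66, 66, 66, 66, 66]

Derivation:
t=0: [76, 33, 8, 77, 21, 92, 69, 47, 11, 95, 60, 84, 2, 14]
t=1: [39, 51, 36, 41, 41, 33, 49, 48, 39, 26, 42, 29, 25, 36]
t=2: [68, 70, 69, 70, 70, 68, 70, 69, 69, 62, 66, 62, 61, 66]
t=3: [60, 58, 57, 57, 57, 58, 57, 59, 59, 63, 63, 65, 64, 62]
t=4: [67, 68, 69, 69, 69, 69, 69, 68, 67, 65, 65, 64, 64, 66]
t=5: [61, 59, 58, 58, 58, 58, 58, 60, 61, 62, 63, 63, 63, 62]
t=6: [67, 67, 68, 68, 69, 68, 68, 67, 67, 66, 65, 65, 65, 66]
t=7: [61, 60, 60, 59, 59, 59, 60, 60, 61, 62, 62, 62, 62, 62]
t=8: [67, 67, 67, 68, 68, 68, 67, 67, 67, 66, 66, 66, 66, 66]
t=9: [61, 61, 60, 60, 60, 60, 60, 61, 61, 61, 61, 62, 61, 61]
t=10: [67, 67, 67, 67, 68, 67, 67, 67, 67, 66, 66, 66, 66, 66]
t=11: [61, 61, 60, 60, 60, 60, 60, 61, 61, 61, 61, 62, 61, 61]
t=12: [67, 67, 67, 67, 68, 67, 67, 67, 67, 66, 66, 66, 66, 66]
t=13: [61, 61, 60, 60, 60, 60, 60, 61, 61, 61, 61, 62, 61, 61]
t=14: [67, 67, 67, 67, 68, 67, 67, 67, 67, 66, 66, 66, 66, 66]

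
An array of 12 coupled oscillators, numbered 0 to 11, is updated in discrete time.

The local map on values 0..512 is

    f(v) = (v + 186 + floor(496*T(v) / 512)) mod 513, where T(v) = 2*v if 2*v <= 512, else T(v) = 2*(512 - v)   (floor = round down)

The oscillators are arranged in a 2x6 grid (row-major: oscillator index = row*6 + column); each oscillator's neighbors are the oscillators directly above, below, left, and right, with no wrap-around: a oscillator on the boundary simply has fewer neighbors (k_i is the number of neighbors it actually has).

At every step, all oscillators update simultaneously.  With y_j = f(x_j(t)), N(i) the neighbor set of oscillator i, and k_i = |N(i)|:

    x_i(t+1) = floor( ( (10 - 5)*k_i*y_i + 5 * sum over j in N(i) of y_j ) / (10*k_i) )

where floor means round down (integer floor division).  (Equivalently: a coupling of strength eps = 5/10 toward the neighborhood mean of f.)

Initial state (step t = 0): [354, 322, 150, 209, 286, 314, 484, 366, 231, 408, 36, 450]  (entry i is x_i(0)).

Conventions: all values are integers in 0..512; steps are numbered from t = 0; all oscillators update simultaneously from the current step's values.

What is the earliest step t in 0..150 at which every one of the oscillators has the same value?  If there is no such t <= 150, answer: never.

Answer: 24
Key observation: Synchronization is absorbing here: once all oscillators are equal they stay equal, and step 24 is the first all-equal step.

Derivation:
t=0: [354, 322, 150, 209, 286, 314, 484, 366, 231, 408, 36, 450]  (not all equal)
t=1: [310, 309, 223, 274, 355, 344, 269, 314, 294, 295, 299, 286]  (not all equal)
t=2: [383, 366, 359, 378, 355, 353, 392, 381, 375, 390, 378, 379]  (not all equal)
t=3: [307, 317, 321, 314, 325, 327, 301, 308, 312, 305, 311, 315]  (not all equal)
t=4: [375, 369, 366, 368, 363, 361, 379, 374, 372, 375, 371, 367]  (not all equal)
t=5: [313, 317, 319, 319, 322, 324, 311, 314, 316, 315, 318, 320]  (not all equal)
t=6: [370, 367, 365, 365, 363, 362, 371, 369, 368, 367, 365, 364]  (not all equal)
t=7: [318, 319, 321, 322, 323, 324, 317, 319, 320, 320, 322, 323]  (not all equal)
t=8: [366, 365, 364, 363, 362, 361, 366, 365, 364, 364, 363, 362]  (not all equal)
t=9: [321, 322, 323, 323, 324, 325, 321, 322, 322, 323, 324, 325]  (not all equal)
t=10: [363, 363, 362, 361, 361, 360, 363, 363, 362, 362, 361, 360]  (not all equal)
t=11: [324, 324, 325, 325, 326, 326, 324, 324, 324, 325, 326, 326]  (not all equal)
t=12: [361, 360, 360, 359, 359, 359, 361, 361, 360, 360, 359, 359]  (not all equal)
t=13: [326, 326, 327, 327, 328, 328, 326, 326, 326, 327, 327, 328]  (not all equal)
t=14: [359, 358, 358, 357, 357, 357, 359, 359, 358, 358, 357, 357]  (not all equal)
t=15: [328, 328, 329, 329, 330, 330, 328, 328, 328, 329, 329, 330]  (not all equal)
t=16: [357, 356, 356, 355, 355, 355, 357, 357, 356, 356, 355, 355]  (not all equal)
t=17: [330, 330, 331, 331, 332, 332, 330, 330, 330, 331, 331, 332]  (not all equal)
t=18: [355, 354, 354, 353, 353, 353, 355, 355, 354, 354, 353, 353]  (not all equal)
t=19: [332, 332, 333, 333, 334, 334, 332, 332, 332, 333, 333, 334]  (not all equal)
t=20: [353, 352, 352, 351, 351, 351, 353, 353, 352, 352, 351, 351]  (not all equal)
t=21: [334, 334, 335, 335, 335, 335, 334, 334, 334, 335, 335, 335]  (not all equal)
t=22: [351, 350, 350, 350, 350, 350, 351, 351, 350, 350, 350, 350]  (not all equal)
t=23: [335, 335, 336, 336, 336, 336, 335, 335, 335, 336, 336, 336]  (not all equal)
t=24: [350, 350, 350, 350, 350, 350, 350, 350, 350, 350, 350, 350]  (all equal)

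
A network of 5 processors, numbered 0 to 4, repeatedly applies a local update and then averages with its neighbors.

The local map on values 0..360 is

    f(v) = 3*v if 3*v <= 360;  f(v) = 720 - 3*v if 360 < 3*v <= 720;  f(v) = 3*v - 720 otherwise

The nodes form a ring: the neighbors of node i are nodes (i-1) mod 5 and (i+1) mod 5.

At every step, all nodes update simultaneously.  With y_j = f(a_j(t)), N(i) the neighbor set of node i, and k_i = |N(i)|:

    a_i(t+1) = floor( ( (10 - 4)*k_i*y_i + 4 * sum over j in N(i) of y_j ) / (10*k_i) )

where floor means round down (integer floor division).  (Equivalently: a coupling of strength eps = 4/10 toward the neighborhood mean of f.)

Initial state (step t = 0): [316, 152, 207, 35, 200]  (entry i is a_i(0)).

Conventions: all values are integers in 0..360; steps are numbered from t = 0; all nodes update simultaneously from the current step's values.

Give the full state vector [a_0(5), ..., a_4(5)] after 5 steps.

Answer: [168, 184, 90, 41, 74]

Derivation:
t=0: [316, 152, 207, 35, 200]
t=1: [213, 223, 133, 106, 138]
t=2: [120, 111, 266, 316, 263]
t=3: [296, 287, 159, 166, 159]
t=4: [177, 166, 218, 230, 223]
t=5: [168, 184, 90, 41, 74]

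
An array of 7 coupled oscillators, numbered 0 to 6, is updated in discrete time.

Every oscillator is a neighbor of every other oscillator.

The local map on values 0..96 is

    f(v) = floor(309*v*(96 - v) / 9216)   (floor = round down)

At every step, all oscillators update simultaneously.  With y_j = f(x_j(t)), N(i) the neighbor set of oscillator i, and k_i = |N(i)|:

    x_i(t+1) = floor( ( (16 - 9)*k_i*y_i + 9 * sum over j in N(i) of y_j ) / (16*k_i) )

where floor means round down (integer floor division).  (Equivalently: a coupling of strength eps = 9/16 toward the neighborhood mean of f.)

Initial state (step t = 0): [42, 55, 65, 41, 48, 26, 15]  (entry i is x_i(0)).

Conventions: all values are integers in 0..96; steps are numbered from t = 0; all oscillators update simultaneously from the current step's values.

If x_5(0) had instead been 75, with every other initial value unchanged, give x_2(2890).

Answer: x_2(2890) = 66
Key observation: The state at step 5, [66, 66, 66, 66, 66, 66, 66], reappears at step 6: the system is in a cycle of period 1 from step 5 on.  Therefore the state at step 2890 equals the state at step 5 + ((2890 - 5) mod 1) = 5, which is [66, 66, 66, 66, 66, 66, 66].

Derivation:
t=0: [42, 55, 65, 41, 48, 75, 15]
t=1: [69, 69, 66, 69, 69, 61, 57]
t=2: [64, 64, 65, 64, 64, 67, 68]
t=3: [67, 67, 66, 67, 67, 66, 65]
t=4: [65, 65, 65, 65, 65, 65, 66]
t=5: [66, 66, 66, 66, 66, 66, 66]
t=6: [66, 66, 66, 66, 66, 66, 66]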